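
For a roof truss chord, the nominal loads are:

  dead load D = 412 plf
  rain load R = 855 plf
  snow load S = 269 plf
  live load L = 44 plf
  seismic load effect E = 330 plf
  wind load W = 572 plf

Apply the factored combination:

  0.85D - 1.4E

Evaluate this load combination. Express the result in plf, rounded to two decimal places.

0.85(412) - 1.4(330) = 350.20 - 462.00 = -111.80
w_u = -111.80 plf.

-111.80 plf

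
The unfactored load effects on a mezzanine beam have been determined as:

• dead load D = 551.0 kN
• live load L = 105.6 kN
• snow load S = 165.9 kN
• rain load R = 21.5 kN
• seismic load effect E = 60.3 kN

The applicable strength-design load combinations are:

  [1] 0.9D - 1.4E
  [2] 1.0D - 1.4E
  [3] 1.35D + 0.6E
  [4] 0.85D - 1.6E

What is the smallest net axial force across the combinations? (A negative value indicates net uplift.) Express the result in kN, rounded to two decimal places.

371.87 kN

[1] 0.9(551.0) - 1.4(60.3) = 495.90 - 84.42 = 411.48
[2] 1.0(551.0) - 1.4(60.3) = 551.00 - 84.42 = 466.58
[3] 1.35(551.0) + 0.6(60.3) = 743.85 + 36.18 = 780.03
[4] 0.85(551.0) - 1.6(60.3) = 468.35 - 96.48 = 371.87
Combination 4 gives the minimum: 371.87 kN.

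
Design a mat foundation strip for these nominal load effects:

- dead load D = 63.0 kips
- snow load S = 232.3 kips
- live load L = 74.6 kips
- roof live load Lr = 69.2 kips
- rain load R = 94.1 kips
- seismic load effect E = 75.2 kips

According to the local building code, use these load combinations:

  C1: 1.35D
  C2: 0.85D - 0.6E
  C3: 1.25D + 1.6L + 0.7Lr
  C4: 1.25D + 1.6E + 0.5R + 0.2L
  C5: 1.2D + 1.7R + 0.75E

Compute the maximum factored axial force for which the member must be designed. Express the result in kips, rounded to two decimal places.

C1: 1.35(63.0) = 85.05
C2: 0.85(63.0) - 0.6(75.2) = 8.43
C3: 1.25(63.0) + 1.6(74.6) + 0.7(69.2) = 246.55
C4: 1.25(63.0) + 1.6(75.2) + 0.5(94.1) + 0.2(74.6) = 261.04
C5: 1.2(63.0) + 1.7(94.1) + 0.75(75.2) = 291.97
Combination 5 governs: P_u = 291.97 kips.

291.97 kips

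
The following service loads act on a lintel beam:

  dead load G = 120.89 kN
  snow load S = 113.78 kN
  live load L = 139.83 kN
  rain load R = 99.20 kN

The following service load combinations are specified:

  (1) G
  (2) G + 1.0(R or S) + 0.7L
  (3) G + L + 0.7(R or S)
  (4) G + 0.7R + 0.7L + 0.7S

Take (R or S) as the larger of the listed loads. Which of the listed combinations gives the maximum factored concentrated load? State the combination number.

(R or S) → S = 113.78 kN.
(1) 1.0(120.89) = 120.89
(2) 1.0(120.89) + 1.0(113.78) + 0.7(139.83) = 120.89 + 113.78 + 97.88 = 332.55
(3) 1.0(120.89) + 1.0(139.83) + 0.7(113.78) = 120.89 + 139.83 + 79.65 = 340.37
(4) 1.0(120.89) + 0.7(99.20) + 0.7(139.83) + 0.7(113.78) = 120.89 + 69.44 + 97.88 + 79.65 = 367.86
The largest value is 367.86 kN from combination 4.

Combination 4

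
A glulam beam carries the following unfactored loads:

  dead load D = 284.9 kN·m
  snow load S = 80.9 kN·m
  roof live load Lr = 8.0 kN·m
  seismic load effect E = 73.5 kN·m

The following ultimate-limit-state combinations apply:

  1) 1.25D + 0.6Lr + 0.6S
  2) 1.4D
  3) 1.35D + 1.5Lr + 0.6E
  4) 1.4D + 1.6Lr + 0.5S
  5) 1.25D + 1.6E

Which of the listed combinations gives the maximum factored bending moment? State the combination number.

Combination 5

1) 1.25(284.9) + 0.6(8.0) + 0.6(80.9) = 409.5
2) 1.4(284.9) = 398.9
3) 1.35(284.9) + 1.5(8.0) + 0.6(73.5) = 440.7
4) 1.4(284.9) + 1.6(8.0) + 0.5(80.9) = 452.1
5) 1.25(284.9) + 1.6(73.5) = 473.7
The largest value is 473.7 kN·m from combination 5.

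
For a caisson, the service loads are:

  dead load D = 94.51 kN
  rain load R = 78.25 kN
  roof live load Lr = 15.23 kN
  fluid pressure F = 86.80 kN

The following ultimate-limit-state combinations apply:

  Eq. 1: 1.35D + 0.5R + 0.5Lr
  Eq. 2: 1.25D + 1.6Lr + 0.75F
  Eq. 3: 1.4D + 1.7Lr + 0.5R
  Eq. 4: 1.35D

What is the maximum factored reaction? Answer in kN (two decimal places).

Eq. 1: 1.35(94.51) + 0.5(78.25) + 0.5(15.23) = 174.33
Eq. 2: 1.25(94.51) + 1.6(15.23) + 0.75(86.80) = 207.61
Eq. 3: 1.4(94.51) + 1.7(15.23) + 0.5(78.25) = 197.33
Eq. 4: 1.35(94.51) = 127.59
Combination 2 governs: V_u = 207.61 kN.

207.61 kN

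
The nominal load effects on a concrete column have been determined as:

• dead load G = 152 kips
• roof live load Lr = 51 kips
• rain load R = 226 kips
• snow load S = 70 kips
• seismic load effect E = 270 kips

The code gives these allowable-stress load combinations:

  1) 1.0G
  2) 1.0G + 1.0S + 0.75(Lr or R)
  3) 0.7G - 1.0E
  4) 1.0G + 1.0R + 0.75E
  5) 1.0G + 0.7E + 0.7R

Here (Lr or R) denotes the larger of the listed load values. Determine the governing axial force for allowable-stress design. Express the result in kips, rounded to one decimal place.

(Lr or R) → R = 226 kips.
1) 1.0(152) = 152.0
2) 1.0(152) + 1.0(70) + 0.75(226) = 152.0 + 70.0 + 169.5 = 391.5
3) 0.7(152) - 1.0(270) = 106.4 - 270.0 = -163.6
4) 1.0(152) + 1.0(226) + 0.75(270) = 152.0 + 226.0 + 202.5 = 580.5
5) 1.0(152) + 0.7(270) + 0.7(226) = 152.0 + 189.0 + 158.2 = 499.2
Combination 4 governs: P = 580.5 kips.

580.5 kips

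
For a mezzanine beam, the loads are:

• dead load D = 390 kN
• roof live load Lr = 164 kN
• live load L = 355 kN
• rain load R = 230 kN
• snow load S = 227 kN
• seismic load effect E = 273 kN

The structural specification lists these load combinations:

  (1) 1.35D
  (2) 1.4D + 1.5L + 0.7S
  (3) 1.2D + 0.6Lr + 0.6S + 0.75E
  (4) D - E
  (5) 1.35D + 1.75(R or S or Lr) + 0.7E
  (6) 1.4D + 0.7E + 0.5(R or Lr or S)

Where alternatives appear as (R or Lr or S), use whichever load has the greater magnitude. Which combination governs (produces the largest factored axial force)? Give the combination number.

Combination 2

(R or S or Lr) → R = 230 kN; (R or Lr or S) → R = 230 kN.
(1) 1.35(390) = 526.50
(2) 1.4(390) + 1.5(355) + 0.7(227) = 546.00 + 532.50 + 158.90 = 1237.40
(3) 1.2(390) + 0.6(164) + 0.6(227) + 0.75(273) = 468.00 + 98.40 + 136.20 + 204.75 = 907.35
(4) 1.0(390) - 1.0(273) = 390.00 - 273.00 = 117.00
(5) 1.35(390) + 1.75(230) + 0.7(273) = 526.50 + 402.50 + 191.10 = 1120.10
(6) 1.4(390) + 0.7(273) + 0.5(230) = 546.00 + 191.10 + 115.00 = 852.10
The largest value is 1237.40 kN from combination 2.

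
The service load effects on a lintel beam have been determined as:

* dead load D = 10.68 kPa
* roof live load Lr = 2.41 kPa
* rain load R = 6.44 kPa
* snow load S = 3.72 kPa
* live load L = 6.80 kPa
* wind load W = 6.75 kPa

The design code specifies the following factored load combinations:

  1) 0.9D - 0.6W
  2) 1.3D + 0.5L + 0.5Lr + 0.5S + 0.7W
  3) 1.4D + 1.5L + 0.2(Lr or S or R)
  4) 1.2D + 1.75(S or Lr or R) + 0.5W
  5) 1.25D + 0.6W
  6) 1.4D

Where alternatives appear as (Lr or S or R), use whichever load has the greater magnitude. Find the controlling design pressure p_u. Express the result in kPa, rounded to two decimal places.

(Lr or S or R) → R = 6.44 kPa; (S or Lr or R) → R = 6.44 kPa.
1) 0.9(10.68) - 0.6(6.75) = 9.61 - 4.05 = 5.56
2) 1.3(10.68) + 0.5(6.80) + 0.5(2.41) + 0.5(3.72) + 0.7(6.75) = 25.07
3) 1.4(10.68) + 1.5(6.80) + 0.2(6.44) = 14.95 + 10.20 + 1.29 = 26.44
4) 1.2(10.68) + 1.75(6.44) + 0.5(6.75) = 27.46
5) 1.25(10.68) + 0.6(6.75) = 13.35 + 4.05 = 17.40
6) 1.4(10.68) = 14.95
Maximum is from combination 4.

27.46 kPa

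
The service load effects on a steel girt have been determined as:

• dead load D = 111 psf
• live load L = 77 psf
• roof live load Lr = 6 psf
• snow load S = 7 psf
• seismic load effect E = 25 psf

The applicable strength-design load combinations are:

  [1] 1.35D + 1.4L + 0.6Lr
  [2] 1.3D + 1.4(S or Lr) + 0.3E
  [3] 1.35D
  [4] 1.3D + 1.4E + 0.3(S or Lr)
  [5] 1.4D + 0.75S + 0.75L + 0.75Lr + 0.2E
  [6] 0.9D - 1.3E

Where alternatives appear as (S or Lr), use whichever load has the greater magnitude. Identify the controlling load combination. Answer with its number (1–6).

Combination 1

(S or Lr) → S = 7 psf.
[1] 1.35(111) + 1.4(77) + 0.6(6) = 261.25
[2] 1.3(111) + 1.4(7) + 0.3(25) = 161.60
[3] 1.35(111) = 149.85
[4] 1.3(111) + 1.4(25) + 0.3(7) = 181.40
[5] 1.4(111) + 0.75(7) + 0.75(77) + 0.75(6) + 0.2(25) = 227.90
[6] 0.9(111) - 1.3(25) = 67.40
The largest value is 261.25 psf from combination 1.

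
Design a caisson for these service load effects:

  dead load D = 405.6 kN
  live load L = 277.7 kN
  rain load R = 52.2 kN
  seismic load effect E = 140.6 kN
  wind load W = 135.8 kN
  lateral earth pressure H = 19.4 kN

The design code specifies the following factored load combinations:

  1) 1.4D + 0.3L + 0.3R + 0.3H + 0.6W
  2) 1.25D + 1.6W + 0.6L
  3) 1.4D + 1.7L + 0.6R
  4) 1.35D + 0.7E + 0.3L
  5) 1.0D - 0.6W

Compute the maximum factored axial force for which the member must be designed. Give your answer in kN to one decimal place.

1) 1.4(405.6) + 0.3(277.7) + 0.3(52.2) + 0.3(19.4) + 0.6(135.8) = 567.8 + 83.3 + 15.7 + 5.8 + 81.5 = 754.1
2) 1.25(405.6) + 1.6(135.8) + 0.6(277.7) = 507.0 + 217.3 + 166.6 = 890.9
3) 1.4(405.6) + 1.7(277.7) + 0.6(52.2) = 1071.3
4) 1.35(405.6) + 0.7(140.6) + 0.3(277.7) = 547.6 + 98.4 + 83.3 = 729.3
5) 1.0(405.6) - 0.6(135.8) = 405.6 - 81.5 = 324.1
The controlling combination is 3, giving 1071.3 kN.

1071.3 kN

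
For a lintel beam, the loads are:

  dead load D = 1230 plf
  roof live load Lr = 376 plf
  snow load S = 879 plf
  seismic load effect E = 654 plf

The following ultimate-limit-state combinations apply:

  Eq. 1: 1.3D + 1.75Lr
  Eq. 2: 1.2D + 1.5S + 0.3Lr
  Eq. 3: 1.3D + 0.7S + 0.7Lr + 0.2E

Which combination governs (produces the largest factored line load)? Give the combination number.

Combination 2

Eq. 1: 1.3(1230) + 1.75(376) = 1599.0 + 658.0 = 2257.0
Eq. 2: 1.2(1230) + 1.5(879) + 0.3(376) = 1476.0 + 1318.5 + 112.8 = 2907.3
Eq. 3: 1.3(1230) + 0.7(879) + 0.7(376) + 0.2(654) = 1599.0 + 615.3 + 263.2 + 130.8 = 2608.3
The largest value is 2907.3 plf from combination 2.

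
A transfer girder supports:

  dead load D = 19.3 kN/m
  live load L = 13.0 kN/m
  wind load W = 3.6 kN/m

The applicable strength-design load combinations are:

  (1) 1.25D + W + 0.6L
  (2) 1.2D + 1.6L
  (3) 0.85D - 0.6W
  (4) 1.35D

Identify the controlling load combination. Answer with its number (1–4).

Combination 2

(1) 1.25(19.3) + 1.0(3.6) + 0.6(13.0) = 24.13 + 3.60 + 7.80 = 35.53
(2) 1.2(19.3) + 1.6(13.0) = 23.16 + 20.80 = 43.96
(3) 0.85(19.3) - 0.6(3.6) = 16.41 - 2.16 = 14.25
(4) 1.35(19.3) = 26.06
The largest value is 43.96 kN/m from combination 2.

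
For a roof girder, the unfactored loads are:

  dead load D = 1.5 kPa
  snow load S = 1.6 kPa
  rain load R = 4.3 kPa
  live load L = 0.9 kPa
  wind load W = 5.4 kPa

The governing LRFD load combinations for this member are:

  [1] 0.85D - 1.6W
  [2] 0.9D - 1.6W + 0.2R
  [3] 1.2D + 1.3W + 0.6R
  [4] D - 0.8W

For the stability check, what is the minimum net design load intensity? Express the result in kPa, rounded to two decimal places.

-7.37 kPa

[1] 0.85(1.5) - 1.6(5.4) = -7.37
[2] 0.9(1.5) - 1.6(5.4) + 0.2(4.3) = 1.35 - 8.64 + 0.86 = -6.43
[3] 1.2(1.5) + 1.3(5.4) + 0.6(4.3) = 1.80 + 7.02 + 2.58 = 11.40
[4] 1.0(1.5) - 0.8(5.4) = 1.50 - 4.32 = -2.82
Combination 1 gives the minimum: -7.37 kPa.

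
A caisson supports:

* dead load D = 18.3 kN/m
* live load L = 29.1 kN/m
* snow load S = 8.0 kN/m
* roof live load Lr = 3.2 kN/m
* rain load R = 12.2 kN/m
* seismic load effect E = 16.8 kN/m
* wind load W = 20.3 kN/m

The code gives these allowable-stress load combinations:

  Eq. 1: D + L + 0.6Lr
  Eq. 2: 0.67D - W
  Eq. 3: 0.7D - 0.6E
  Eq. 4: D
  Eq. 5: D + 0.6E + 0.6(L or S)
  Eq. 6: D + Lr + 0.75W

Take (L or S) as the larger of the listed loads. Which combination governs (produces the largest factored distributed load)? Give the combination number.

Combination 1

(L or S) → L = 29.1 kN/m.
Eq. 1: 1.0(18.3) + 1.0(29.1) + 0.6(3.2) = 18.30 + 29.10 + 1.92 = 49.32
Eq. 2: 0.67(18.3) - 1.0(20.3) = 12.26 - 20.30 = -8.04
Eq. 3: 0.7(18.3) - 0.6(16.8) = 12.81 - 10.08 = 2.73
Eq. 4: 1.0(18.3) = 18.30
Eq. 5: 1.0(18.3) + 0.6(16.8) + 0.6(29.1) = 18.30 + 10.08 + 17.46 = 45.84
Eq. 6: 1.0(18.3) + 1.0(3.2) + 0.75(20.3) = 18.30 + 3.20 + 15.23 = 36.73
The largest value is 49.32 kN/m from combination 1.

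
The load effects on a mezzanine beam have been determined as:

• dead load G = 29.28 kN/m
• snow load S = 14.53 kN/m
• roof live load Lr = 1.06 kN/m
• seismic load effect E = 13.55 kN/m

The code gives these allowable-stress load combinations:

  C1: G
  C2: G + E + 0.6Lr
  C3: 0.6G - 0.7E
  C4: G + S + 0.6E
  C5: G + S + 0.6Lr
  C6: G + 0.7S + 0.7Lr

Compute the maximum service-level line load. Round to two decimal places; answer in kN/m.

51.94 kN/m

C1: 1.0(29.28) = 29.28
C2: 1.0(29.28) + 1.0(13.55) + 0.6(1.06) = 43.47
C3: 0.6(29.28) - 0.7(13.55) = 8.08
C4: 1.0(29.28) + 1.0(14.53) + 0.6(13.55) = 51.94
C5: 1.0(29.28) + 1.0(14.53) + 0.6(1.06) = 44.45
C6: 1.0(29.28) + 0.7(14.53) + 0.7(1.06) = 40.19
Combination 4 governs: w = 51.94 kN/m.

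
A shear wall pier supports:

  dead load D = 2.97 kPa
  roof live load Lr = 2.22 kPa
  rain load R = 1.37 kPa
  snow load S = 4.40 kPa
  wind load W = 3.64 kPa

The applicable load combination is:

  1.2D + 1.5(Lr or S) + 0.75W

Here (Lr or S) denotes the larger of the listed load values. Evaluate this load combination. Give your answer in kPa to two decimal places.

(Lr or S) → S = 4.40 kPa.
1.2(2.97) + 1.5(4.40) + 0.75(3.64) = 3.56 + 6.60 + 2.73 = 12.89
q_u = 12.89 kPa.

12.89 kPa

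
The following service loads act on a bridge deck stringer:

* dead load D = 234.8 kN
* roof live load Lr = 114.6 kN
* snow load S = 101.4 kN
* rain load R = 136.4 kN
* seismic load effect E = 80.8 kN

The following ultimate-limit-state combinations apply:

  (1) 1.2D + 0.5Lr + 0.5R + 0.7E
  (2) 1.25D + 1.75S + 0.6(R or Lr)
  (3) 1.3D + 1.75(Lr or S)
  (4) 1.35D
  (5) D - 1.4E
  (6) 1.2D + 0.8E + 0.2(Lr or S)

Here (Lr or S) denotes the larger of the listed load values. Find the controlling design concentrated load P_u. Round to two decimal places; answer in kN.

(R or Lr) → R = 136.4 kN; (Lr or S) → Lr = 114.6 kN.
(1) 1.2(234.8) + 0.5(114.6) + 0.5(136.4) + 0.7(80.8) = 281.76 + 57.30 + 68.20 + 56.56 = 463.82
(2) 1.25(234.8) + 1.75(101.4) + 0.6(136.4) = 293.50 + 177.45 + 81.84 = 552.79
(3) 1.3(234.8) + 1.75(114.6) = 305.24 + 200.55 = 505.79
(4) 1.35(234.8) = 316.98
(5) 1.0(234.8) - 1.4(80.8) = 234.80 - 113.12 = 121.68
(6) 1.2(234.8) + 0.8(80.8) + 0.2(114.6) = 281.76 + 64.64 + 22.92 = 369.32
Combination 2 governs: P_u = 552.79 kN.

552.79 kN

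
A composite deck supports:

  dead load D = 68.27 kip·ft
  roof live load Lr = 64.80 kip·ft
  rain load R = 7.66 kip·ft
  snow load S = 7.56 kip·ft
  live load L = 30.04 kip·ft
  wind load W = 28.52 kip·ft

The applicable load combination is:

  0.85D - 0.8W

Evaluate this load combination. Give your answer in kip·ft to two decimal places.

35.21 kip·ft

0.85(68.27) - 0.8(28.52) = 58.03 - 22.82 = 35.21
M_u = 35.21 kip·ft.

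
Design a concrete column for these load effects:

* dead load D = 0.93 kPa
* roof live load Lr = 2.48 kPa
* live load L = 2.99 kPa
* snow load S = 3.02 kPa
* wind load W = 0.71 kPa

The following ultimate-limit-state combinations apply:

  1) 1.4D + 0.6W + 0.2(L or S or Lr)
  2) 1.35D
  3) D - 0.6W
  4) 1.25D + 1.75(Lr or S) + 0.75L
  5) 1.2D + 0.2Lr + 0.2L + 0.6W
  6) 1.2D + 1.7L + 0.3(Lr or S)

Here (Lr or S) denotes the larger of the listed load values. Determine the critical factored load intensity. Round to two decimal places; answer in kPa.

8.69 kPa

(L or S or Lr) → S = 3.02 kPa; (Lr or S) → S = 3.02 kPa.
1) 1.4(0.93) + 0.6(0.71) + 0.2(3.02) = 1.30 + 0.43 + 0.60 = 2.33
2) 1.35(0.93) = 1.26
3) 1.0(0.93) - 0.6(0.71) = 0.93 - 0.43 = 0.50
4) 1.25(0.93) + 1.75(3.02) + 0.75(2.99) = 1.16 + 5.29 + 2.24 = 8.69
5) 1.2(0.93) + 0.2(2.48) + 0.2(2.99) + 0.6(0.71) = 2.64
6) 1.2(0.93) + 1.7(2.99) + 0.3(3.02) = 1.12 + 5.08 + 0.91 = 7.11
Maximum is from combination 4.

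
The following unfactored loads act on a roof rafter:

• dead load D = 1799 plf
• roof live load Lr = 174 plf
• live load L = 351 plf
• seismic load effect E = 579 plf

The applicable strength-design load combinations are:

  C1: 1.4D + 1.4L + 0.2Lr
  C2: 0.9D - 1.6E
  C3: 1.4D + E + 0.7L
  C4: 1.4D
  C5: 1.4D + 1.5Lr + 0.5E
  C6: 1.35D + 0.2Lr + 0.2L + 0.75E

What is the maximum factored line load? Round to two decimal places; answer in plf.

C1: 1.4(1799) + 1.4(351) + 0.2(174) = 2518.60 + 491.40 + 34.80 = 3044.80
C2: 0.9(1799) - 1.6(579) = 1619.10 - 926.40 = 692.70
C3: 1.4(1799) + 1.0(579) + 0.7(351) = 2518.60 + 579.00 + 245.70 = 3343.30
C4: 1.4(1799) = 2518.60
C5: 1.4(1799) + 1.5(174) + 0.5(579) = 2518.60 + 261.00 + 289.50 = 3069.10
C6: 1.35(1799) + 0.2(174) + 0.2(351) + 0.75(579) = 2428.65 + 34.80 + 70.20 + 434.25 = 2967.90
Combination 3 governs: w_u = 3343.30 plf.

3343.30 plf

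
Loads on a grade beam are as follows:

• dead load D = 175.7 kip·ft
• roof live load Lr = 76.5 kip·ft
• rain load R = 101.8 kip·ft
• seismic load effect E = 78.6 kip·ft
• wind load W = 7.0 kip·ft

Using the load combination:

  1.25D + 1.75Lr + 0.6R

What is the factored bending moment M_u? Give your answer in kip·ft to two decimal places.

414.58 kip·ft

1.25(175.7) + 1.75(76.5) + 0.6(101.8) = 414.58
M_u = 414.58 kip·ft.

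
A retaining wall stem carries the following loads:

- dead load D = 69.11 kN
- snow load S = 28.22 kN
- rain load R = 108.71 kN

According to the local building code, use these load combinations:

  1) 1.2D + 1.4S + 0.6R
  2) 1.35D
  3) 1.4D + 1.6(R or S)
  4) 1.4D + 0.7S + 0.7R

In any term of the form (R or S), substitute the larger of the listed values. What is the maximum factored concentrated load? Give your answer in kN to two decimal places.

(R or S) → R = 108.71 kN.
1) 1.2(69.11) + 1.4(28.22) + 0.6(108.71) = 82.93 + 39.51 + 65.23 = 187.67
2) 1.35(69.11) = 93.30
3) 1.4(69.11) + 1.6(108.71) = 96.75 + 173.94 = 270.69
4) 1.4(69.11) + 0.7(28.22) + 0.7(108.71) = 192.61
Maximum is from combination 3.

270.69 kN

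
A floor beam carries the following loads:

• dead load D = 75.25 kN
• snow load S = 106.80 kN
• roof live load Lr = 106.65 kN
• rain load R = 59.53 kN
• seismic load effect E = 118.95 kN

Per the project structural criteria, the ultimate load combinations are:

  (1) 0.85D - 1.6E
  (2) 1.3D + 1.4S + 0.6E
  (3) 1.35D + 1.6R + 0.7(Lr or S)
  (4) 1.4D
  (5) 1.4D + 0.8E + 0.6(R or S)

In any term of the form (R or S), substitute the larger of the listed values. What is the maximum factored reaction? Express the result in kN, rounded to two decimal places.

(Lr or S) → S = 106.80 kN; (R or S) → S = 106.80 kN.
(1) 0.85(75.25) - 1.6(118.95) = 63.96 - 190.32 = -126.36
(2) 1.3(75.25) + 1.4(106.80) + 0.6(118.95) = 97.83 + 149.52 + 71.37 = 318.72
(3) 1.35(75.25) + 1.6(59.53) + 0.7(106.80) = 101.59 + 95.25 + 74.76 = 271.60
(4) 1.4(75.25) = 105.35
(5) 1.4(75.25) + 0.8(118.95) + 0.6(106.80) = 105.35 + 95.16 + 64.08 = 264.59
The controlling combination is 2, giving 318.72 kN.

318.72 kN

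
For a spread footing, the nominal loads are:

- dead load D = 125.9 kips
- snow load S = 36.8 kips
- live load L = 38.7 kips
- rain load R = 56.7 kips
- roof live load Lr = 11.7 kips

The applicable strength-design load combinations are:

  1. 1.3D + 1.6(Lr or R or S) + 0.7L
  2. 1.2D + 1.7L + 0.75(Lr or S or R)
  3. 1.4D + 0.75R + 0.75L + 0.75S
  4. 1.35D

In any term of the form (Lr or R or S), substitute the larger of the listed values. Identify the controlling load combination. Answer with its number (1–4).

(Lr or R or S) → R = 56.7 kips; (Lr or S or R) → R = 56.7 kips.
1. 1.3(125.9) + 1.6(56.7) + 0.7(38.7) = 163.7 + 90.7 + 27.1 = 281.5
2. 1.2(125.9) + 1.7(38.7) + 0.75(56.7) = 151.1 + 65.8 + 42.5 = 259.4
3. 1.4(125.9) + 0.75(56.7) + 0.75(38.7) + 0.75(36.8) = 176.3 + 42.5 + 29.0 + 27.6 = 275.4
4. 1.35(125.9) = 170.0
The largest value is 281.5 kips from combination 1.

Combination 1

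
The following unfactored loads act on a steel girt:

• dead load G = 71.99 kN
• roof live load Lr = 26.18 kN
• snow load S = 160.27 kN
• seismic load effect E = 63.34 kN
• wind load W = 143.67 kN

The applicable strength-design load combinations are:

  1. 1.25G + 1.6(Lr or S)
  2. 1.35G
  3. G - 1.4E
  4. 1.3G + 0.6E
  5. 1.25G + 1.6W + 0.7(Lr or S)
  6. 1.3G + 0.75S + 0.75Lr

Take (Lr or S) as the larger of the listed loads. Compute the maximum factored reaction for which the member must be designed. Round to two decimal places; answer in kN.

(Lr or S) → S = 160.27 kN.
1. 1.25(71.99) + 1.6(160.27) = 346.42
2. 1.35(71.99) = 97.19
3. 1.0(71.99) - 1.4(63.34) = -16.69
4. 1.3(71.99) + 0.6(63.34) = 131.59
5. 1.25(71.99) + 1.6(143.67) + 0.7(160.27) = 432.05
6. 1.3(71.99) + 0.75(160.27) + 0.75(26.18) = 233.42
Combination 5 governs: V_u = 432.05 kN.

432.05 kN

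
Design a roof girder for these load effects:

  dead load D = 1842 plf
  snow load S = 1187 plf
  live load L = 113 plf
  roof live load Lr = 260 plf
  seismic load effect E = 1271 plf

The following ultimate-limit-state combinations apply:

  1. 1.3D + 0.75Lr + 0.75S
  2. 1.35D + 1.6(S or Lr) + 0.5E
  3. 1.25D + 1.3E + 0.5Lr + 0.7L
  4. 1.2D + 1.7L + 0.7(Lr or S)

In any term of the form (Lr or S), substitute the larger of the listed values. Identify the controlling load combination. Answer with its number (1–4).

Combination 2

(S or Lr) → S = 1187 plf; (Lr or S) → S = 1187 plf.
1. 1.3(1842) + 0.75(260) + 0.75(1187) = 2394.6 + 195.0 + 890.3 = 3479.9
2. 1.35(1842) + 1.6(1187) + 0.5(1271) = 2486.7 + 1899.2 + 635.5 = 5021.4
3. 1.25(1842) + 1.3(1271) + 0.5(260) + 0.7(113) = 2302.5 + 1652.3 + 130.0 + 79.1 = 4163.9
4. 1.2(1842) + 1.7(113) + 0.7(1187) = 2210.4 + 192.1 + 830.9 = 3233.4
The largest value is 5021.4 plf from combination 2.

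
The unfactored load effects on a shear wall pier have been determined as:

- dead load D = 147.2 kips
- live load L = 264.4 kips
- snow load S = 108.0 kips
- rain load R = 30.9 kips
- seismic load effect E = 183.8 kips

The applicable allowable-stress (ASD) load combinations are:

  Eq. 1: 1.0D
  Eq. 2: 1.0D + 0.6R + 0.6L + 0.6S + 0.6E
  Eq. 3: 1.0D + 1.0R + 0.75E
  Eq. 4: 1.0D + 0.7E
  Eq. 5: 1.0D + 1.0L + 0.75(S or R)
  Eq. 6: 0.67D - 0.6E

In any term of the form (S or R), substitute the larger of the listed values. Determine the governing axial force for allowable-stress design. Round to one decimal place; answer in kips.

499.5 kips

(S or R) → S = 108.0 kips.
Eq. 1: 1.0(147.2) = 147.2
Eq. 2: 1.0(147.2) + 0.6(30.9) + 0.6(264.4) + 0.6(108.0) + 0.6(183.8) = 499.5
Eq. 3: 1.0(147.2) + 1.0(30.9) + 0.75(183.8) = 147.2 + 30.9 + 137.9 = 316.0
Eq. 4: 1.0(147.2) + 0.7(183.8) = 147.2 + 128.7 = 275.9
Eq. 5: 1.0(147.2) + 1.0(264.4) + 0.75(108.0) = 147.2 + 264.4 + 81.0 = 492.6
Eq. 6: 0.67(147.2) - 0.6(183.8) = 98.6 - 110.3 = -11.7
Combination 2 governs: P = 499.5 kips.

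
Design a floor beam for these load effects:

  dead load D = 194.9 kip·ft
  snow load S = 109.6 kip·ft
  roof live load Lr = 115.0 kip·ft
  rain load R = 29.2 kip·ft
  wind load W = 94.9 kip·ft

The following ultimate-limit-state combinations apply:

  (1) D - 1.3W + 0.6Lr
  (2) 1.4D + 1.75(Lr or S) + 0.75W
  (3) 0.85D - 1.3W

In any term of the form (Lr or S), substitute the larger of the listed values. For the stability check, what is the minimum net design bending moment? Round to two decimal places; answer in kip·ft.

(Lr or S) → Lr = 115.0 kip·ft.
(1) 1.0(194.9) - 1.3(94.9) + 0.6(115.0) = 194.90 - 123.37 + 69.00 = 140.53
(2) 1.4(194.9) + 1.75(115.0) + 0.75(94.9) = 272.86 + 201.25 + 71.18 = 545.29
(3) 0.85(194.9) - 1.3(94.9) = 165.67 - 123.37 = 42.30
Combination 3 gives the minimum: 42.30 kip·ft.

42.30 kip·ft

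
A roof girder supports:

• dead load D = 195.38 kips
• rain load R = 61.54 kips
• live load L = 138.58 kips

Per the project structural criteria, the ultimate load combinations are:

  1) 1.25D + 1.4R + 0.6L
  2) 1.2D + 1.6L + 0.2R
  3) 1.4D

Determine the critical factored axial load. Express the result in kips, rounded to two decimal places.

1) 1.25(195.38) + 1.4(61.54) + 0.6(138.58) = 413.53
2) 1.2(195.38) + 1.6(138.58) + 0.2(61.54) = 468.49
3) 1.4(195.38) = 273.53
Maximum is from combination 2.

468.49 kips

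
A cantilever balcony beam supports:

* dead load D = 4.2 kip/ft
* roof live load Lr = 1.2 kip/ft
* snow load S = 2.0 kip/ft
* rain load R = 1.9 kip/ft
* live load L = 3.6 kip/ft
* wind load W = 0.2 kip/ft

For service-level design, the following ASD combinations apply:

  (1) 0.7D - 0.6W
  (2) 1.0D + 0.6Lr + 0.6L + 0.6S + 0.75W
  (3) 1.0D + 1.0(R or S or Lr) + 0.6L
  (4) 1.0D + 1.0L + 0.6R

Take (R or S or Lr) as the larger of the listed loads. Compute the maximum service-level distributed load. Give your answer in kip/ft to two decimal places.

8.94 kip/ft

(R or S or Lr) → S = 2.0 kip/ft.
(1) 0.7(4.2) - 0.6(0.2) = 2.82
(2) 1.0(4.2) + 0.6(1.2) + 0.6(3.6) + 0.6(2.0) + 0.75(0.2) = 8.43
(3) 1.0(4.2) + 1.0(2.0) + 0.6(3.6) = 8.36
(4) 1.0(4.2) + 1.0(3.6) + 0.6(1.9) = 8.94
Maximum is from combination 4.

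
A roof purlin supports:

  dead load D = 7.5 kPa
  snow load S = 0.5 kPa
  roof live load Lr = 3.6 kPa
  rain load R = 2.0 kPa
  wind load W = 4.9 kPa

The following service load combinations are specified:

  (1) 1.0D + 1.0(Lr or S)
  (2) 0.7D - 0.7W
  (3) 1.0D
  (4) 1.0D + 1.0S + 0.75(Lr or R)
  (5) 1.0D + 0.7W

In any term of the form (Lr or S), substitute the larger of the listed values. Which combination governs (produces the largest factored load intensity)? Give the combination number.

Combination 1

(Lr or S) → Lr = 3.6 kPa; (Lr or R) → Lr = 3.6 kPa.
(1) 1.0(7.5) + 1.0(3.6) = 7.5 + 3.6 = 11.1
(2) 0.7(7.5) - 0.7(4.9) = 1.8
(3) 1.0(7.5) = 7.5
(4) 1.0(7.5) + 1.0(0.5) + 0.75(3.6) = 7.5 + 0.5 + 2.7 = 10.7
(5) 1.0(7.5) + 0.7(4.9) = 7.5 + 3.4 = 10.9
The largest value is 11.1 kPa from combination 1.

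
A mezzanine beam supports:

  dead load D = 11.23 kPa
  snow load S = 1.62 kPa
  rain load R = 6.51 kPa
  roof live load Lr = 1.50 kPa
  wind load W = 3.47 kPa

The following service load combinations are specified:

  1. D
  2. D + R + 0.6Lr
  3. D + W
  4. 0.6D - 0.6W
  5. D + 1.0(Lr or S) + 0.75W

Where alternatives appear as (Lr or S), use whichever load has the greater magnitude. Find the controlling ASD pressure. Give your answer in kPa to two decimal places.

(Lr or S) → S = 1.62 kPa.
1. 1.0(11.23) = 11.23
2. 1.0(11.23) + 1.0(6.51) + 0.6(1.50) = 11.23 + 6.51 + 0.90 = 18.64
3. 1.0(11.23) + 1.0(3.47) = 11.23 + 3.47 = 14.70
4. 0.6(11.23) - 0.6(3.47) = 6.74 - 2.08 = 4.66
5. 1.0(11.23) + 1.0(1.62) + 0.75(3.47) = 11.23 + 1.62 + 2.60 = 15.45
Maximum is from combination 2.

18.64 kPa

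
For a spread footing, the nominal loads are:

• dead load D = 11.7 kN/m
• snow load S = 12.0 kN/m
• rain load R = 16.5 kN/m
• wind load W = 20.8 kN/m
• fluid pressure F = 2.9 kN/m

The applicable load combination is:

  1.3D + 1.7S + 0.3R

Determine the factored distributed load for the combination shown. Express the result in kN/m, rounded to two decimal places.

40.56 kN/m

1.3(11.7) + 1.7(12.0) + 0.3(16.5) = 15.21 + 20.40 + 4.95 = 40.56
w_u = 40.56 kN/m.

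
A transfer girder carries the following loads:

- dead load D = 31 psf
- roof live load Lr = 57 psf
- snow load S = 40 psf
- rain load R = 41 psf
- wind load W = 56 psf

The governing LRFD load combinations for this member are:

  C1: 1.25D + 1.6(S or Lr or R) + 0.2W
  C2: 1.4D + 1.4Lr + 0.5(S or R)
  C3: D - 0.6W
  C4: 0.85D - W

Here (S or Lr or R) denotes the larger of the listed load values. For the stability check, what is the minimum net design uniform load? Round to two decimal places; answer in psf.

-29.65 psf

(S or Lr or R) → Lr = 57 psf; (S or R) → R = 41 psf.
C1: 1.25(31) + 1.6(57) + 0.2(56) = 38.75 + 91.20 + 11.20 = 141.15
C2: 1.4(31) + 1.4(57) + 0.5(41) = 43.40 + 79.80 + 20.50 = 143.70
C3: 1.0(31) - 0.6(56) = 31.00 - 33.60 = -2.60
C4: 0.85(31) - 1.0(56) = 26.35 - 56.00 = -29.65
Combination 4 gives the minimum: -29.65 psf.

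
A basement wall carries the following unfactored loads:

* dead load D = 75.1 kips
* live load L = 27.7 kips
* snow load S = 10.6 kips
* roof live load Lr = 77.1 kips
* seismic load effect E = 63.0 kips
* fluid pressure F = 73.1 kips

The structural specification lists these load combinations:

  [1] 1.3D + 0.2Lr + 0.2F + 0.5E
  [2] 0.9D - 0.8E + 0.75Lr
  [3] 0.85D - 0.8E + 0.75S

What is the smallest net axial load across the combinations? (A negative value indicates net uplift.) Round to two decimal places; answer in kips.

[1] 1.3(75.1) + 0.2(77.1) + 0.2(73.1) + 0.5(63.0) = 97.63 + 15.42 + 14.62 + 31.50 = 159.17
[2] 0.9(75.1) - 0.8(63.0) + 0.75(77.1) = 67.59 - 50.40 + 57.83 = 75.02
[3] 0.85(75.1) - 0.8(63.0) + 0.75(10.6) = 63.84 - 50.40 + 7.95 = 21.39
Combination 3 gives the minimum: 21.39 kips.

21.39 kips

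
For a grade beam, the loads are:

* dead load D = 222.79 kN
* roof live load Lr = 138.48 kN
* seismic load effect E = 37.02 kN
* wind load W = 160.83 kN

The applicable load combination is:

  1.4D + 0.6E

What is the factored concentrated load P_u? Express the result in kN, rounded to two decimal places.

334.12 kN

1.4(222.79) + 0.6(37.02) = 311.91 + 22.21 = 334.12
P_u = 334.12 kN.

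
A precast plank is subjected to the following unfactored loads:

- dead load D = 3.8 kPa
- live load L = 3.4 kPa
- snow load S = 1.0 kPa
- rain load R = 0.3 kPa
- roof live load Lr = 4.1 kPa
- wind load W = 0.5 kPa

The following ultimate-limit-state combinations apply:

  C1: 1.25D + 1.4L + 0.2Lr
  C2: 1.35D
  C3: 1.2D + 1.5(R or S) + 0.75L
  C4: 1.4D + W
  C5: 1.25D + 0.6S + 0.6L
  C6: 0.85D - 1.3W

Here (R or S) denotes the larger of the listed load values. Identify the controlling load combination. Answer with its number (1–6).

Combination 1

(R or S) → S = 1.0 kPa.
C1: 1.25(3.8) + 1.4(3.4) + 0.2(4.1) = 10.33
C2: 1.35(3.8) = 5.13
C3: 1.2(3.8) + 1.5(1.0) + 0.75(3.4) = 8.61
C4: 1.4(3.8) + 1.0(0.5) = 5.82
C5: 1.25(3.8) + 0.6(1.0) + 0.6(3.4) = 7.39
C6: 0.85(3.8) - 1.3(0.5) = 2.58
The largest value is 10.33 kPa from combination 1.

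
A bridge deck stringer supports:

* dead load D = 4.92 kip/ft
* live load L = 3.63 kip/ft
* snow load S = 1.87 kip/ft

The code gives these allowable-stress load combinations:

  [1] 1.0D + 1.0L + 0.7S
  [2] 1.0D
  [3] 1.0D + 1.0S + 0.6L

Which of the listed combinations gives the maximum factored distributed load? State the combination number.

[1] 1.0(4.92) + 1.0(3.63) + 0.7(1.87) = 9.86
[2] 1.0(4.92) = 4.92
[3] 1.0(4.92) + 1.0(1.87) + 0.6(3.63) = 8.97
The largest value is 9.86 kip/ft from combination 1.

Combination 1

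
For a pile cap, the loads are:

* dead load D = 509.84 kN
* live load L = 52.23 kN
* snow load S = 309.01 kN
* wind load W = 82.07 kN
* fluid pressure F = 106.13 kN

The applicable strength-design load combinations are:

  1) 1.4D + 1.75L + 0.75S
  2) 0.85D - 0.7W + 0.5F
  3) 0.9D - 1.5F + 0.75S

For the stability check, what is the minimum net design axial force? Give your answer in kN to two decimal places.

428.98 kN

1) 1.4(509.84) + 1.75(52.23) + 0.75(309.01) = 1036.94
2) 0.85(509.84) - 0.7(82.07) + 0.5(106.13) = 428.98
3) 0.9(509.84) - 1.5(106.13) + 0.75(309.01) = 531.42
Combination 2 gives the minimum: 428.98 kN.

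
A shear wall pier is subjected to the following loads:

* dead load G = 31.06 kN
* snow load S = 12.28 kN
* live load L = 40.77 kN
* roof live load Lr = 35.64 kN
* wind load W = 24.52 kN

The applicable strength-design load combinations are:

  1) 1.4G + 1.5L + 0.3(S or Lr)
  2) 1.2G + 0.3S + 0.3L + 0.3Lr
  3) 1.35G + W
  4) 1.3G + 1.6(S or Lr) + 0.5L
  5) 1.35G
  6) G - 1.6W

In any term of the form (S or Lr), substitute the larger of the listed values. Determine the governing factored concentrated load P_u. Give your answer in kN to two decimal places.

(S or Lr) → Lr = 35.64 kN.
1) 1.4(31.06) + 1.5(40.77) + 0.3(35.64) = 43.48 + 61.16 + 10.69 = 115.33
2) 1.2(31.06) + 0.3(12.28) + 0.3(40.77) + 0.3(35.64) = 63.88
3) 1.35(31.06) + 1.0(24.52) = 41.93 + 24.52 = 66.45
4) 1.3(31.06) + 1.6(35.64) + 0.5(40.77) = 40.38 + 57.02 + 20.39 = 117.79
5) 1.35(31.06) = 41.93
6) 1.0(31.06) - 1.6(24.52) = 31.06 - 39.23 = -8.17
Maximum is from combination 4.

117.79 kN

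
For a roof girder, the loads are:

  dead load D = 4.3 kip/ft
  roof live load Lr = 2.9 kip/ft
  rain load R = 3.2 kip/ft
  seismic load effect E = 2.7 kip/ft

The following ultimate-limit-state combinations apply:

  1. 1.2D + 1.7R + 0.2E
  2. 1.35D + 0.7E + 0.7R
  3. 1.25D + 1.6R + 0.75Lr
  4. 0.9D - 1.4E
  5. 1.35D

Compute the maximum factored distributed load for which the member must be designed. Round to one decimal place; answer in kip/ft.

12.7 kip/ft

1. 1.2(4.3) + 1.7(3.2) + 0.2(2.7) = 5.2 + 5.4 + 0.5 = 11.1
2. 1.35(4.3) + 0.7(2.7) + 0.7(3.2) = 5.8 + 1.9 + 2.2 = 9.9
3. 1.25(4.3) + 1.6(3.2) + 0.75(2.9) = 5.4 + 5.1 + 2.2 = 12.7
4. 0.9(4.3) - 1.4(2.7) = 3.9 - 3.8 = 0.1
5. 1.35(4.3) = 5.8
The controlling combination is 3, giving 12.7 kip/ft.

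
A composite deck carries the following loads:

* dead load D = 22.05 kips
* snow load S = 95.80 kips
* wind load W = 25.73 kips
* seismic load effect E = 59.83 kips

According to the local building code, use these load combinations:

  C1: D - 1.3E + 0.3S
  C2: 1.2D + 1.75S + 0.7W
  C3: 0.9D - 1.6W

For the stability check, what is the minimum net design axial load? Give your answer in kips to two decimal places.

C1: 1.0(22.05) - 1.3(59.83) + 0.3(95.80) = 22.05 - 77.78 + 28.74 = -26.99
C2: 1.2(22.05) + 1.75(95.80) + 0.7(25.73) = 26.46 + 167.65 + 18.01 = 212.12
C3: 0.9(22.05) - 1.6(25.73) = 19.85 - 41.17 = -21.32
Combination 1 gives the minimum: -26.99 kips.

-26.99 kips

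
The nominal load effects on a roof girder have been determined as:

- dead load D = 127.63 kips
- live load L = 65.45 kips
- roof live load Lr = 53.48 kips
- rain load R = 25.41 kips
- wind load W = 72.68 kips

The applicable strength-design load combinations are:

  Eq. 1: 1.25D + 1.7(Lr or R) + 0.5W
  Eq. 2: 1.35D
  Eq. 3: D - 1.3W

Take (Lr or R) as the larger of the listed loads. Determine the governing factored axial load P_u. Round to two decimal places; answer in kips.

(Lr or R) → Lr = 53.48 kips.
Eq. 1: 1.25(127.63) + 1.7(53.48) + 0.5(72.68) = 286.79
Eq. 2: 1.35(127.63) = 172.30
Eq. 3: 1.0(127.63) - 1.3(72.68) = 33.15
Maximum is from combination 1.

286.79 kips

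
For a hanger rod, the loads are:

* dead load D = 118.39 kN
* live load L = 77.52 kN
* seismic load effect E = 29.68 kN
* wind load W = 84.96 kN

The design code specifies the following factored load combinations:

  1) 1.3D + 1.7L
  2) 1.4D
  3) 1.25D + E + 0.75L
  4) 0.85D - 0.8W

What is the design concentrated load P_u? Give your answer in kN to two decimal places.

285.69 kN

1) 1.3(118.39) + 1.7(77.52) = 153.91 + 131.78 = 285.69
2) 1.4(118.39) = 165.75
3) 1.25(118.39) + 1.0(29.68) + 0.75(77.52) = 147.99 + 29.68 + 58.14 = 235.81
4) 0.85(118.39) - 0.8(84.96) = 100.63 - 67.97 = 32.66
Maximum is from combination 1.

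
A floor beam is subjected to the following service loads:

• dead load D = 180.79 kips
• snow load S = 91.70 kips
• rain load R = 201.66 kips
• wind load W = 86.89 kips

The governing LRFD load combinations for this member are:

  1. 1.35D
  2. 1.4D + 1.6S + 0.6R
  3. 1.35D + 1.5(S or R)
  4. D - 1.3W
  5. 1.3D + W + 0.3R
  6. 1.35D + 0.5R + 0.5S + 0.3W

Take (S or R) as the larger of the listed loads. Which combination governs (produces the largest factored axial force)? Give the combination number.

(S or R) → R = 201.66 kips.
1. 1.35(180.79) = 244.07
2. 1.4(180.79) + 1.6(91.70) + 0.6(201.66) = 520.82
3. 1.35(180.79) + 1.5(201.66) = 244.07 + 302.49 = 546.56
4. 1.0(180.79) - 1.3(86.89) = 180.79 - 112.96 = 67.83
5. 1.3(180.79) + 1.0(86.89) + 0.3(201.66) = 235.03 + 86.89 + 60.50 = 382.42
6. 1.35(180.79) + 0.5(201.66) + 0.5(91.70) + 0.3(86.89) = 416.81
The largest value is 546.56 kips from combination 3.

Combination 3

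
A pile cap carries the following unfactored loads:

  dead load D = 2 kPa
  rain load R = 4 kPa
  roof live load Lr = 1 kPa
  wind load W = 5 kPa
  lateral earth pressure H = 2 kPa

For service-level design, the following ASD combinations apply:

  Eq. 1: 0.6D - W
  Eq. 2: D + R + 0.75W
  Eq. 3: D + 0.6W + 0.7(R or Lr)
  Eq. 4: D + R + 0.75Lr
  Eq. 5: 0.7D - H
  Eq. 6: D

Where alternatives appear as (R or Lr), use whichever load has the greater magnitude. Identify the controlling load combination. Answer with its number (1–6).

(R or Lr) → R = 4 kPa.
Eq. 1: 0.6(2) - 1.0(5) = 1.2 - 5.0 = -3.8
Eq. 2: 1.0(2) + 1.0(4) + 0.75(5) = 2.0 + 4.0 + 3.8 = 9.8
Eq. 3: 1.0(2) + 0.6(5) + 0.7(4) = 2.0 + 3.0 + 2.8 = 7.8
Eq. 4: 1.0(2) + 1.0(4) + 0.75(1) = 2.0 + 4.0 + 0.8 = 6.8
Eq. 5: 0.7(2) - 1.0(2) = 1.4 - 2.0 = -0.6
Eq. 6: 1.0(2) = 2.0
The largest value is 9.8 kPa from combination 2.

Combination 2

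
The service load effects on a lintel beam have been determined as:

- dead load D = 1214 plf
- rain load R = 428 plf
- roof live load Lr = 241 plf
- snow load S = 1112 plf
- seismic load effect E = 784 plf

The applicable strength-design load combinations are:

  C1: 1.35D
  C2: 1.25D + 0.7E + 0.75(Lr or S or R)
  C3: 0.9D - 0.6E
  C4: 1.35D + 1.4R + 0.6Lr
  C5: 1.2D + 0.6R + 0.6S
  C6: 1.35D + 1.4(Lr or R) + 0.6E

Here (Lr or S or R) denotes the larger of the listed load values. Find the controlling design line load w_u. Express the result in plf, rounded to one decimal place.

2900.3 plf

(Lr or S or R) → S = 1112 plf; (Lr or R) → R = 428 plf.
C1: 1.35(1214) = 1638.9
C2: 1.25(1214) + 0.7(784) + 0.75(1112) = 1517.5 + 548.8 + 834.0 = 2900.3
C3: 0.9(1214) - 0.6(784) = 1092.6 - 470.4 = 622.2
C4: 1.35(1214) + 1.4(428) + 0.6(241) = 1638.9 + 599.2 + 144.6 = 2382.7
C5: 1.2(1214) + 0.6(428) + 0.6(1112) = 1456.8 + 256.8 + 667.2 = 2380.8
C6: 1.35(1214) + 1.4(428) + 0.6(784) = 1638.9 + 599.2 + 470.4 = 2708.5
Combination 2 governs: w_u = 2900.3 plf.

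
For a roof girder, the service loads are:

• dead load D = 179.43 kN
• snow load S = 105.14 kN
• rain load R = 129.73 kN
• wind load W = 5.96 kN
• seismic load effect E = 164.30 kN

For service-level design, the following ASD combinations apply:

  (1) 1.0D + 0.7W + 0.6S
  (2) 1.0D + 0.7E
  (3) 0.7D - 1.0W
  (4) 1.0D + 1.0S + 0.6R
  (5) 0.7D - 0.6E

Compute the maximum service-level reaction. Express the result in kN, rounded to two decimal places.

362.41 kN

(1) 1.0(179.43) + 0.7(5.96) + 0.6(105.14) = 246.69
(2) 1.0(179.43) + 0.7(164.30) = 179.43 + 115.01 = 294.44
(3) 0.7(179.43) - 1.0(5.96) = 125.60 - 5.96 = 119.64
(4) 1.0(179.43) + 1.0(105.14) + 0.6(129.73) = 179.43 + 105.14 + 77.84 = 362.41
(5) 0.7(179.43) - 0.6(164.30) = 125.60 - 98.58 = 27.02
Maximum is from combination 4.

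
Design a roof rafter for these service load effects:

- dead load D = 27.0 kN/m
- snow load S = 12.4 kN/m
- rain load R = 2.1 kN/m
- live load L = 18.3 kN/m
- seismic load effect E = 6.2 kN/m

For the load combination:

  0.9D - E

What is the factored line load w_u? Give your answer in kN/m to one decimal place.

18.1 kN/m

0.9(27.0) - 1.0(6.2) = 18.1
w_u = 18.1 kN/m.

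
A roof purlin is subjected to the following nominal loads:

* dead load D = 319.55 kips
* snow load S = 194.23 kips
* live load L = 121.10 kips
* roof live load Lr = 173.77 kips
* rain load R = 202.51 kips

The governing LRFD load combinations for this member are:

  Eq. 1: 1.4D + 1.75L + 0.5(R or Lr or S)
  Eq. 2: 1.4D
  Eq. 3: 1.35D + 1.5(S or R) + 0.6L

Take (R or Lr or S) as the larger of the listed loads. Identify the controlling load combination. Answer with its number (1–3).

(R or Lr or S) → R = 202.51 kips; (S or R) → R = 202.51 kips.
Eq. 1: 1.4(319.55) + 1.75(121.10) + 0.5(202.51) = 760.55
Eq. 2: 1.4(319.55) = 447.37
Eq. 3: 1.35(319.55) + 1.5(202.51) + 0.6(121.10) = 431.39 + 303.77 + 72.66 = 807.82
The largest value is 807.82 kips from combination 3.

Combination 3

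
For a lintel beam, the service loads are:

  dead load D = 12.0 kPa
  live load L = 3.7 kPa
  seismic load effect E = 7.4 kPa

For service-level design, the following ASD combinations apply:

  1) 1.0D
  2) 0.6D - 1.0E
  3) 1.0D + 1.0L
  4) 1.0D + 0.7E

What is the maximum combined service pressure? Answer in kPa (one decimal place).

1) 1.0(12.0) = 12.0
2) 0.6(12.0) - 1.0(7.4) = 7.2 - 7.4 = -0.2
3) 1.0(12.0) + 1.0(3.7) = 12.0 + 3.7 = 15.7
4) 1.0(12.0) + 0.7(7.4) = 12.0 + 5.2 = 17.2
Combination 4 governs: p = 17.2 kPa.

17.2 kPa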